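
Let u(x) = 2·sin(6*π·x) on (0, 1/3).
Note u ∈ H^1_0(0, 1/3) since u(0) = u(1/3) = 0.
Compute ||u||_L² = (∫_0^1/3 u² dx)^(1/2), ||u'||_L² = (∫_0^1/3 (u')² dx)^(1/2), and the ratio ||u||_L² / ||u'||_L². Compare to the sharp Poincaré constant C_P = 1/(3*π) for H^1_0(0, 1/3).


||u||_L² / ||u'||_L² = 1/(6*π) < C_P = 1/(3*π).

u(x) = 2·sin(6*π·x), so u'(x) = 12*π*cos(6*π*x).
Writing u(x) = A·sin(kπx/L) with A = 2 and k = 2, use ∫_0^L sin²(kπx/L) dx = L/2 and ∫_0^L cos²(kπx/L) dx = L/2.
u² = 4·sin²(6*π·x) and (u')² = 144*π^2·cos²(6*π·x), and each of sin², cos² integrates to L/2 = 1/6 over (0, 1/3).
∫_0^1/3 u² dx = 2/3, so ||u||_L² = sqrt(6)/3.
∫_0^1/3 (u')² dx = 24*π^2, so ||u'||_L² = 2*sqrt(6)*π.
Ratio ||u||_L² / ||u'||_L² = 1/(6*π).
Sharp Poincaré constant on H^1_0(0, 1/3) is C_P = L/π = 1/(3*π), achieved by sin(3*π·x).
This is the k = 2 harmonic; the ratio L/(kπ) is strictly less than C_P = L/π, consistent with the sharp inequality ||u||_L² ≤ C_P ||u'||_L².


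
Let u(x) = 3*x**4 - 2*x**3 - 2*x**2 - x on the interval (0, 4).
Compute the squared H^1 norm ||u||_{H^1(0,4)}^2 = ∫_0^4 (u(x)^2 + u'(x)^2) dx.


||u||_{H^1}^2 = 13196684/35

The H^1 norm (squared) on an interval (0, L) is
  ||u||_{H^1}^2 = ∫_0^L u(x)^2 dx + ∫_0^L u'(x)^2 dx.
Compute u'(x) = 12*x**3 - 6*x**2 - 4*x - 1.
Then u(x)^2 = 9*x**8 - 12*x**7 - 8*x**6 + 2*x**5 + 8*x**4 + 4*x**3 + x**2 and u'(x)^2 = 144*x**6 - 144*x**5 - 60*x**4 + 24*x**3 + 28*x**2 + 8*x + 1.
Integrate each monomial from 0 to 4 using ∫_0^4 c·x^n dx = c·4^(n+1)/(n+1):
  ∫_0^4 u(x)^2 dx = ∫_0^4 (9*x^8 - 12*x^7 - 8*x^6 + 2*x^5 + 8*x^4 + 4*x^3 + x^2) dx. Term by term:
    ∫_0^4 9*x^8 dx = 262144;  ∫_0^4 -12*x^7 dx = -98304;  ∫_0^4 -8*x^6 dx = -131072/7;
    ∫_0^4 2*x^5 dx = 4096/3;  ∫_0^4 8*x^4 dx = 8192/5;  ∫_0^4 4*x^3 dx = 256;
    ∫_0^4 x^2 dx = 64/3.
  Sum: 262144 − 98304 − 131072/7 + 4096/3 + 8192/5 + 256 + 64/3 = 15581632/105.
  ∫_0^4 u'(x)^2 dx = ∫_0^4 (144*x^6 - 144*x^5 - 60*x^4 + 24*x^3 + 28*x^2 + 8*x + 1) dx. Term by term:
    ∫_0^4 144*x^6 dx = 2359296/7;  ∫_0^4 -144*x^5 dx = -98304;  ∫_0^4 -60*x^4 dx = -12288;
    ∫_0^4 24*x^3 dx = 1536;  ∫_0^4 28*x^2 dx = 1792/3;  ∫_0^4 8*x dx = 64;
    ∫_0^4 1 dx = 4.
  Sum: 2359296/7 − 98304 − 12288 + 1536 + 1792/3 + 64 + 4 = 4801684/21.
Adding: ||u||_{H^1}^2 = 15581632/105 + 4801684/21 = 13196684/35.


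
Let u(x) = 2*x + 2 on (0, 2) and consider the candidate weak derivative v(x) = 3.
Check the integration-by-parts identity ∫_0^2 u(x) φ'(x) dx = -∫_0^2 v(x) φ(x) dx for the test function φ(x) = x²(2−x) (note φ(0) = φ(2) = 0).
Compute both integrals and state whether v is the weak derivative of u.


LHS = -8/3, RHS = -4. No, v is not the weak derivative of u.

u(x) = 2*x + 2, classical derivative u'(x) = 2.
φ(x) = x²(2−x), so φ'(x) = x*(4 - 3*x).
Note φ(0) = φ(2) = 0, so the boundary term u·φ vanishes.
LHS = ∫_0^2 u(x) φ'(x) dx = ∫_0^2 (-6*x^3 + 2*x^2 + 8*x) dx. Term by term:
  ∫_0^2 -6*x^3 dx = -24;  ∫_0^2 2*x^2 dx = 16/3;  ∫_0^2 8*x dx = 16.
Sum: -24 + 16/3 + 16 = -8/3.
So LHS = -8/3.
∫_0^2 v(x) φ(x) dx = ∫_0^2 (-3*x^3 + 6*x^2) dx. Term by term:
  ∫_0^2 -3*x^3 dx = -12;  ∫_0^2 6*x^2 dx = 16.
Sum: -12 + 16 = 4.
So RHS = -∫_0^2 v(x) φ(x) dx = -4.
LHS − RHS = 4/3 ≠ 0, so the identity fails.
(For a valid weak derivative the identity must hold for EVERY test function, in particular this one. The failure shows v is NOT the weak derivative of u.)
Correct weak derivative would be u'(x) = 2.


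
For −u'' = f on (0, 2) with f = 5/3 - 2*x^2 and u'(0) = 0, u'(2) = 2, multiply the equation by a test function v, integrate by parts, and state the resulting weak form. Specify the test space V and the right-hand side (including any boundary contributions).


V = H^1(0, 2) (v unrestricted at boundary; u is determined up to an additive constant); weak form: ∫_0^2 u'v' dx = ∫_0^2 (5/3 - 2*x^2) v dx + 2·v(2) for all v ∈ V.

Multiply both sides by a test function v and integrate from 0 to 2:
  ∫_0^2 −u''(x) v(x) dx = ∫_0^2 f(x) v(x) dx.
Integrate the LHS by parts once:
  ∫_0^2 −u'' v dx = −[u'(x) v(x)]_0^2 + ∫_0^2 u'(x) v'(x) dx.
Thus ∫_0^2 u'(x) v'(x) dx = ∫_0^2 f(x) v(x) dx + [u'(x) v(x)]_0^2.
Choose V so that boundary terms are either known or forced to vanish.
u has inhomogeneous Neumann u'(0) = 0, u'(2) = 2. [u' v]_0^2 = (2)·v(2) − (0)·v(0) = 2·v(2). Take V = H^1(0, 2); boundary term becomes part of RHS.
Weak formulation: find u (satisfying any essential BC) such that ∫_0^2 u'(x) v'(x) dx = ∫_0^2 f v dx + 2·v(2) for all v ∈ V (Neumann data are natural BCs: they enter the RHS as boundary terms).
Substituting f(x) = 5/3 - 2*x^2, the right-hand side is ∫_0^2 (5/3 - 2*x^2) v dx + 2·v(2).
Compatibility check (pure Neumann): taking v ≡ 1 ∈ V gives 0 = ∫_0^2 f dx + (2) − (0), i.e. ∫_0^2 f dx must equal u'(0) − u'(2) = -2. Indeed ∫_0^2 (5/3 - 2*x^2) dx = -2, so the data are compatible. The solution is then unique only up to an additive constant (fix it e.g. by requiring ∫_0^2 u dx = 0).


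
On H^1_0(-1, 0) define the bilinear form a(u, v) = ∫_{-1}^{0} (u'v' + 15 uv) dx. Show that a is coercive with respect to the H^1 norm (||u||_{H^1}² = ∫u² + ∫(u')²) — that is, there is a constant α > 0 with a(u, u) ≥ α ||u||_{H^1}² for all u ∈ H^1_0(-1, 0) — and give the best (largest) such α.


α = 1

Coercivity of a(·,·) on H^1_0(-1, 0) means a(u, u) ≥ α ||u||_{H^1}² for every u ∈ H^1_0.
The interval has length L = 1, and Poincaré/coercivity depend only on L. Here a(u, u) = ∫(u')² + (15)·∫u².
Here c = 15 ≥ 1, so a(u,u) = ∫(u')² + c∫u² ≥ ∫(u')² + ∫u² = ||u||_{H^1}², i.e. α = 1 works. No larger α is possible: a(u,u) ≥ α||u||_{H^1}² means (1−α)∫(u')² ≥ (α−c)∫u², and for the modes u_n = sin(nπ(x−x₀)/L) (x₀ the left endpoint) one has ∫u_n²/∫(u_n')² = (L/(nπ))² → 0, so a(u_n,u_n)/||u_n||_{H^1}² → 1. Hence the optimal constant is α = 1.
Therefore α = 1.


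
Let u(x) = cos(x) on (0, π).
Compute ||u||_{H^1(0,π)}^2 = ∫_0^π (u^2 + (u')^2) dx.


||u||_{H^1(0,π)}^2 = π

u'(x) = -sin(x).
Expand u² and (u')² and integrate term by term on (0, π), using: for integers n ≥ 1, ∫_0^π sin²(nx) dx = ∫_0^π cos²(nx) dx = π/2; for n ≠ n', ∫_0^π sin(nx)sin(n'x) dx = ∫_0^π cos(nx)cos(n'x) dx = 0; and by product-to-sum, ∫_0^π sin(nx)cos(n'x) dx = ½∫_0^π [sin((n+n')x) + sin((n−n')x)] dx, which is 0 when n+n' is even and 2n/(n²−n'²) when n+n' is odd (it need not vanish on (0, π)).
  u² squared terms: (1)²·∫cos(x)² dx = 1·π/2 = π/2.
  So ∫_0^π u² dx = π/2.
  (u')² squared terms: (-1)²·∫sin(x)² dx = 1·π/2 = π/2.
  So ∫_0^π (u')² dx = π/2.
||u||_{H^1}^2 = (π/2) + (π/2) = π.


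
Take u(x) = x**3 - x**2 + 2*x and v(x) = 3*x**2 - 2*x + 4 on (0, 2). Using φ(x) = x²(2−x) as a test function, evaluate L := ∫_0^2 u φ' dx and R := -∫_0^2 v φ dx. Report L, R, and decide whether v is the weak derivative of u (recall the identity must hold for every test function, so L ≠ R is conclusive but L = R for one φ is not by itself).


LHS = -88/15, RHS = -128/15. No, v is not the weak derivative of u.

u(x) = x**3 - x**2 + 2*x, classical derivative u'(x) = 3*x**2 - 2*x + 2.
φ(x) = x²(2−x), so φ'(x) = x*(4 - 3*x).
Note φ(0) = φ(2) = 0, so the boundary term u·φ vanishes.
LHS = ∫_0^2 u(x) φ'(x) dx = ∫_0^2 (-3*x^5 + 7*x^4 - 10*x^3 + 8*x^2) dx. Term by term:
  ∫_0^2 -3*x^5 dx = -32;  ∫_0^2 7*x^4 dx = 224/5;  ∫_0^2 -10*x^3 dx = -40;
  ∫_0^2 8*x^2 dx = 64/3.
Sum: -32 + 224/5 − 40 + 64/3 = -88/15.
So LHS = -88/15.
∫_0^2 v(x) φ(x) dx = ∫_0^2 (-3*x^5 + 8*x^4 - 8*x^3 + 8*x^2) dx. Term by term:
  ∫_0^2 -3*x^5 dx = -32;  ∫_0^2 8*x^4 dx = 256/5;  ∫_0^2 -8*x^3 dx = -32;
  ∫_0^2 8*x^2 dx = 64/3.
Sum: -32 + 256/5 − 32 + 64/3 = 128/15.
So RHS = -∫_0^2 v(x) φ(x) dx = -128/15.
LHS − RHS = 8/3 ≠ 0, so the identity fails.
(For a valid weak derivative the identity must hold for EVERY test function, in particular this one. The failure shows v is NOT the weak derivative of u.)
Correct weak derivative would be u'(x) = 3*x**2 - 2*x + 2.


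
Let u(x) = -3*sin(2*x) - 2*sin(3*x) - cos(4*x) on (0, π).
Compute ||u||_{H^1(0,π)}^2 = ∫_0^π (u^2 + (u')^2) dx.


||u||_{H^1(0,π)}^2 = -408/7 + 51*π

u'(x) = 4*sin(4*x) - 6*cos(2*x) - 6*cos(3*x).
Expand u² and (u')² and integrate term by term on (0, π), using: for integers n ≥ 1, ∫_0^π sin²(nx) dx = ∫_0^π cos²(nx) dx = π/2; for n ≠ n', ∫_0^π sin(nx)sin(n'x) dx = ∫_0^π cos(nx)cos(n'x) dx = 0; and by product-to-sum, ∫_0^π sin(nx)cos(n'x) dx = ½∫_0^π [sin((n+n')x) + sin((n−n')x)] dx, which is 0 when n+n' is even and 2n/(n²−n'²) when n+n' is odd (it need not vanish on (0, π)).
  u² squared terms: (-1)²·∫cos(4x)² dx = 1·π/2 = π/2;  (-3)²·∫sin(2x)² dx = 9·π/2 = 9*π/2;  (-2)²·∫sin(3x)² dx = 4·π/2 = 2*π.
  u² cross terms: 2·(-1)·(-3)·∫cos(4x)·sin(2x) dx = 6·(0) = 0;  2·(-1)·(-2)·∫cos(4x)·sin(3x) dx = 4·(-6/7) = -24/7;  2·(-3)·(-2)·∫sin(2x)·sin(3x) dx = 12·(0) = 0.
  So ∫_0^π u² dx = π/2 + 9*π/2 + 2*π + 0 − 24/7 + 0 = -24/7 + 7*π.
  (u')² squared terms: (-6)²·∫cos(2x)² dx = 36·π/2 = 18*π;  (-6)²·∫cos(3x)² dx = 36·π/2 = 18*π;  (4)²·∫sin(4x)² dx = 16·π/2 = 8*π.
  (u')² cross terms: 2·(-6)·(-6)·∫cos(2x)·cos(3x) dx = 72·(0) = 0;  2·(-6)·(4)·∫cos(2x)·sin(4x) dx = -48·(0) = 0;  2·(-6)·(4)·∫cos(3x)·sin(4x) dx = -48·(8/7) = -384/7.
  So ∫_0^π (u')² dx = 18*π + 18*π + 8*π + 0 + 0 − 384/7 = -384/7 + 44*π.
||u||_{H^1}^2 = (-24/7 + 7*π) + (-384/7 + 44*π) = -408/7 + 51*π.


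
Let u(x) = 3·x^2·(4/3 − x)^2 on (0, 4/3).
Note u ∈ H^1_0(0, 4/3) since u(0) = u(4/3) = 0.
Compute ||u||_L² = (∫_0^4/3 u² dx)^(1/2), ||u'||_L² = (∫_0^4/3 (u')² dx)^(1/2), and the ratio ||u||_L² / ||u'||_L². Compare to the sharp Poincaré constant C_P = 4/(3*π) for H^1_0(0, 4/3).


||u||_L² / ||u'||_L² = 2*sqrt(3)/9 < C_P = 4/(3*π).

u(x) = 3·x^2·(4/3 − x)^2, so u'(x) = 4*x*(3*x - 4)*(3*x - 2)/3.
u(x) = 3·x^2·(4/3 − x)^2 vanishes at x = 0 and x = 4/3, so u ∈ H^1_0(0, 4/3). Differentiate via the product rule and integrate the resulting polynomials term by term.
  ∫_0^4/3 u² dx = ∫_0^4/3 (9*x^8 - 48*x^7 + 96*x^6 - 256*x^5/3 + 256*x^4/9) dx. Term by term:
    ∫_0^4/3 9*x^8 dx = 262144/19683;  ∫_0^4/3 -48*x^7 dx = -131072/2187;  ∫_0^4/3 96*x^6 dx = 524288/5103;
    ∫_0^4/3 -256*x^5/3 dx = -524288/6561;  ∫_0^4/3 256*x^4/9 dx = 262144/10935.
  Sum: 262144/19683 − 131072/2187 + 524288/5103 − 524288/6561 + 262144/10935 = 131072/688905.
  ∫_0^4/3 (u')² dx = ∫_0^4/3 (144*x^6 - 576*x^5 + 832*x^4 - 512*x^3 + 1024*x^2/9) dx. Term by term:
    ∫_0^4/3 144*x^6 dx = 262144/1701;  ∫_0^4/3 -576*x^5 dx = -131072/243;  ∫_0^4/3 832*x^4 dx = 851968/1215;
    ∫_0^4/3 -512*x^3 dx = -32768/81;  ∫_0^4/3 1024*x^2/9 dx = 65536/729.
  Sum: 262144/1701 − 131072/243 + 851968/1215 − 32768/81 + 65536/729 = 32768/25515.
∫_0^4/3 u² dx = 131072/688905, so ||u||_L² = 256*sqrt(210)/8505.
∫_0^4/3 (u')² dx = 32768/25515, so ||u'||_L² = 128*sqrt(70)/945.
Ratio ||u||_L² / ||u'||_L² = 2*sqrt(3)/9.
Sharp Poincaré constant on H^1_0(0, 4/3) is C_P = L/π = 4/(3*π), achieved by sin(3*π/4·x).
A polynomial bump cannot attain the sharp Poincaré constant (only the first sine eigenfunction does), so the ratio is strictly less than C_P, consistent with ||u||_L² ≤ C_P ||u'||_L².


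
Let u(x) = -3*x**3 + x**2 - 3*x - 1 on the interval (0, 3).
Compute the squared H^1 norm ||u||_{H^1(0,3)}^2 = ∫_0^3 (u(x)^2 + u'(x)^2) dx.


||u||_{H^1}^2 = 47613/7

The H^1 norm (squared) on an interval (0, L) is
  ||u||_{H^1}^2 = ∫_0^L u(x)^2 dx + ∫_0^L u'(x)^2 dx.
Compute u'(x) = -9*x**2 + 2*x - 3.
Then u(x)^2 = 9*x**6 - 6*x**5 + 19*x**4 + 7*x**2 + 6*x + 1 and u'(x)^2 = 81*x**4 - 36*x**3 + 58*x**2 - 12*x + 9.
Integrate each monomial from 0 to 3 using ∫_0^3 c·x^n dx = c·3^(n+1)/(n+1):
  ∫_0^3 u(x)^2 dx = ∫_0^3 (9*x^6 - 6*x^5 + 19*x^4 + 7*x^2 + 6*x + 1) dx. Term by term:
    ∫_0^3 9*x^6 dx = 19683/7;  ∫_0^3 -6*x^5 dx = -729;  ∫_0^3 19*x^4 dx = 4617/5;
    ∫_0^3 7*x^2 dx = 63;  ∫_0^3 6*x dx = 27;  ∫_0^3 1 dx = 3.
  Sum: 19683/7 − 729 + 4617/5 + 63 + 27 + 3 = 108474/35.
  ∫_0^3 u'(x)^2 dx = ∫_0^3 (81*x^4 - 36*x^3 + 58*x^2 - 12*x + 9) dx. Term by term:
    ∫_0^3 81*x^4 dx = 19683/5;  ∫_0^3 -36*x^3 dx = -729;  ∫_0^3 58*x^2 dx = 522;
    ∫_0^3 -12*x dx = -54;  ∫_0^3 9 dx = 27.
  Sum: 19683/5 − 729 + 522 − 54 + 27 = 18513/5.
Adding: ||u||_{H^1}^2 = 108474/35 + 18513/5 = 47613/7.


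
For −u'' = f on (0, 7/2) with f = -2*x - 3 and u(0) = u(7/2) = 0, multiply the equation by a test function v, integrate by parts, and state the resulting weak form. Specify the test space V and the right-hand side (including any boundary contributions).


V = H^1_0(0, 7/2) (so v(0) = v(7/2) = 0); weak form: ∫_0^7/2 u'v' dx = ∫_0^7/2 (-2*x - 3) v dx for all v ∈ V.

Multiply both sides by a test function v and integrate from 0 to 7/2:
  ∫_0^7/2 −u''(x) v(x) dx = ∫_0^7/2 f(x) v(x) dx.
Integrate the LHS by parts once:
  ∫_0^7/2 −u'' v dx = −[u'(x) v(x)]_0^7/2 + ∫_0^7/2 u'(x) v'(x) dx.
Thus ∫_0^7/2 u'(x) v'(x) dx = ∫_0^7/2 f(x) v(x) dx + [u'(x) v(x)]_0^7/2.
Choose V so that boundary terms are either known or forced to vanish.
u is Dirichlet: u(0) = u(7/2) = 0. Let V = H^1_0(0, 7/2); then v(0) = v(7/2) = 0, and [u' v]_0^7/2 = 0.
Weak formulation: find u (satisfying any essential BC) such that ∫_0^7/2 u'(x) v'(x) dx = ∫_0^7/2 f v dx for all v ∈ V.
Substituting f(x) = -2*x - 3, the right-hand side is ∫_0^7/2 (-2*x - 3) v dx.


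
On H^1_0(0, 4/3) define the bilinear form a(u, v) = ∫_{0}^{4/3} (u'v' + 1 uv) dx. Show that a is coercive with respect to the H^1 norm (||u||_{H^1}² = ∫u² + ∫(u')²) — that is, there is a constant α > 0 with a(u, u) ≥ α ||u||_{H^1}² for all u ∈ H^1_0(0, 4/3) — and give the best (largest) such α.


α = 1

Coercivity of a(·,·) on H^1_0(0, 4/3) means a(u, u) ≥ α ||u||_{H^1}² for every u ∈ H^1_0.
The interval has length L = 4/3, and Poincaré/coercivity depend only on L. Here a(u, u) = ∫(u')² + (1)·∫u².
Here c = 1 ≥ 1, so a(u,u) = ∫(u')² + c∫u² ≥ ∫(u')² + ∫u² = ||u||_{H^1}², i.e. α = 1 works. No larger α is possible: a(u,u) ≥ α||u||_{H^1}² means (1−α)∫(u')² ≥ (α−c)∫u², and for the modes u_n = sin(nπ(x−x₀)/L) (x₀ the left endpoint) one has ∫u_n²/∫(u_n')² = (L/(nπ))² → 0, so a(u_n,u_n)/||u_n||_{H^1}² → 1. Hence the optimal constant is α = 1.
Therefore α = 1.


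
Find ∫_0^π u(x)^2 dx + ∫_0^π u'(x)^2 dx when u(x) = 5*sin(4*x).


||u||_{H^1(0,π)}^2 = 425*π/2

u'(x) = 20*cos(4*x).
Expand u² and (u')² and integrate term by term on (0, π), using: for integers n ≥ 1, ∫_0^π sin²(nx) dx = ∫_0^π cos²(nx) dx = π/2; for n ≠ n', ∫_0^π sin(nx)sin(n'x) dx = ∫_0^π cos(nx)cos(n'x) dx = 0; and by product-to-sum, ∫_0^π sin(nx)cos(n'x) dx = ½∫_0^π [sin((n+n')x) + sin((n−n')x)] dx, which is 0 when n+n' is even and 2n/(n²−n'²) when n+n' is odd (it need not vanish on (0, π)).
  u² squared terms: (5)²·∫sin(4x)² dx = 25·π/2 = 25*π/2.
  So ∫_0^π u² dx = 25*π/2.
  (u')² squared terms: (20)²·∫cos(4x)² dx = 400·π/2 = 200*π.
  So ∫_0^π (u')² dx = 200*π.
||u||_{H^1}^2 = (25*π/2) + (200*π) = 425*π/2.


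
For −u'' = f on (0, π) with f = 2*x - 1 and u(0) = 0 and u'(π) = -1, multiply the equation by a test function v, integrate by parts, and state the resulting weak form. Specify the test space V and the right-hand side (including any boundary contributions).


V = {v ∈ H^1(0, π) : v(0) = 0} (test functions vanish at x = 0 where u is specified); weak form: ∫_0^π u'v' dx = ∫_0^π (2*x - 1) v dx − v(π) for all v ∈ V.

Multiply both sides by a test function v and integrate from 0 to π:
  ∫_0^π −u''(x) v(x) dx = ∫_0^π f(x) v(x) dx.
Integrate the LHS by parts once:
  ∫_0^π −u'' v dx = −[u'(x) v(x)]_0^π + ∫_0^π u'(x) v'(x) dx.
Thus ∫_0^π u'(x) v'(x) dx = ∫_0^π f(x) v(x) dx + [u'(x) v(x)]_0^π.
Choose V so that boundary terms are either known or forced to vanish.
Mixed BC: u(0) = 0 (Dirichlet) and u'(π) = -1 (Neumann). Define V = {v ∈ H^1(0, π) : v(0) = 0}. Then [u' v]_0^π = u'(π)·v(π) − u'(0)·0 = − v(π).
Weak formulation: find u (satisfying any essential BC) such that ∫_0^π u'(x) v'(x) dx = ∫_0^π f v dx − v(π) for all v ∈ V (Dirichlet at 0 absorbed into V; Neumann datum at x = π contributes the boundary term).
Substituting f(x) = 2*x - 1, the right-hand side is ∫_0^π (2*x - 1) v dx − v(π).


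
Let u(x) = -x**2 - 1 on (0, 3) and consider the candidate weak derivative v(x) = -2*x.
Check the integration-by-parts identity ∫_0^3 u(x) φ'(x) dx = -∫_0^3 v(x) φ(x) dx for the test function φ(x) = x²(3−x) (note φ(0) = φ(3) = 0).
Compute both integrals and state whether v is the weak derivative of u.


LHS = 243/10, RHS = 243/10. Yes, v = u' weakly.

u(x) = -x**2 - 1, classical derivative u'(x) = -2*x.
φ(x) = x²(3−x), so φ'(x) = 3*x*(2 - x).
Note φ(0) = φ(3) = 0, so the boundary term u·φ vanishes.
LHS = ∫_0^3 u(x) φ'(x) dx = ∫_0^3 (3*x^4 - 6*x^3 + 3*x^2 - 6*x) dx. Term by term:
  ∫_0^3 3*x^4 dx = 729/5;  ∫_0^3 -6*x^3 dx = -243/2;  ∫_0^3 3*x^2 dx = 27;
  ∫_0^3 -6*x dx = -27.
Sum: 729/5 − 243/2 + 27 − 27 = 243/10.
So LHS = 243/10.
∫_0^3 v(x) φ(x) dx = ∫_0^3 (2*x^4 - 6*x^3) dx. Term by term:
  ∫_0^3 2*x^4 dx = 486/5;  ∫_0^3 -6*x^3 dx = -243/2.
Sum: 486/5 − 243/2 = -243/10.
So RHS = -∫_0^3 v(x) φ(x) dx = 243/10.
LHS = RHS, so the identity holds for this test φ.
Moreover u is smooth here and v(x) = u'(x) = -2*x pointwise, so the identity holds for every test function. Hence v is the weak derivative of u.


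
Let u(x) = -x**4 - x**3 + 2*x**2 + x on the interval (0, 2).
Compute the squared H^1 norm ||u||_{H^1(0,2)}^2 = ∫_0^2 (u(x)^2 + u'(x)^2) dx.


||u||_{H^1}^2 = 110734/315

The H^1 norm (squared) on an interval (0, L) is
  ||u||_{H^1}^2 = ∫_0^L u(x)^2 dx + ∫_0^L u'(x)^2 dx.
Compute u'(x) = -4*x**3 - 3*x**2 + 4*x + 1.
Then u(x)^2 = x**8 + 2*x**7 - 3*x**6 - 6*x**5 + 2*x**4 + 4*x**3 + x**2 and u'(x)^2 = 16*x**6 + 24*x**5 - 23*x**4 - 32*x**3 + 10*x**2 + 8*x + 1.
Integrate each monomial from 0 to 2 using ∫_0^2 c·x^n dx = c·2^(n+1)/(n+1):
  ∫_0^2 u(x)^2 dx = ∫_0^2 (x^8 + 2*x^7 - 3*x^6 - 6*x^5 + 2*x^4 + 4*x^3 + x^2) dx. Term by term:
    ∫_0^2 x^8 dx = 512/9;  ∫_0^2 2*x^7 dx = 64;  ∫_0^2 -3*x^6 dx = -384/7;
    ∫_0^2 -6*x^5 dx = -64;  ∫_0^2 2*x^4 dx = 64/5;  ∫_0^2 4*x^3 dx = 16;
    ∫_0^2 x^2 dx = 8/3.
  Sum: 512/9 + 64 − 384/7 − 64 + 64/5 + 16 + 8/3 = 10552/315.
  ∫_0^2 u'(x)^2 dx = ∫_0^2 (16*x^6 + 24*x^5 - 23*x^4 - 32*x^3 + 10*x^2 + 8*x + 1) dx. Term by term:
    ∫_0^2 16*x^6 dx = 2048/7;  ∫_0^2 24*x^5 dx = 256;  ∫_0^2 -23*x^4 dx = -736/5;
    ∫_0^2 -32*x^3 dx = -128;  ∫_0^2 10*x^2 dx = 80/3;  ∫_0^2 8*x dx = 16;
    ∫_0^2 1 dx = 2.
  Sum: 2048/7 + 256 − 736/5 − 128 + 80/3 + 16 + 2 = 33394/105.
Adding: ||u||_{H^1}^2 = 10552/315 + 33394/105 = 110734/315.


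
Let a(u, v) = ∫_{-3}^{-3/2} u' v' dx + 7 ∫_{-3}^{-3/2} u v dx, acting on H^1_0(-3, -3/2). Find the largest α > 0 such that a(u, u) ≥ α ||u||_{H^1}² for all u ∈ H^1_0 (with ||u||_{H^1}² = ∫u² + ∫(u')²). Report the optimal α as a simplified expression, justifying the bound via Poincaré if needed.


α = 1

Coercivity of a(·,·) on H^1_0(-3, -3/2) means a(u, u) ≥ α ||u||_{H^1}² for every u ∈ H^1_0.
The interval has length L = 3/2, and Poincaré/coercivity depend only on L. Here a(u, u) = ∫(u')² + (7)·∫u².
Here c = 7 ≥ 1, so a(u,u) = ∫(u')² + c∫u² ≥ ∫(u')² + ∫u² = ||u||_{H^1}², i.e. α = 1 works. No larger α is possible: a(u,u) ≥ α||u||_{H^1}² means (1−α)∫(u')² ≥ (α−c)∫u², and for the modes u_n = sin(nπ(x−x₀)/L) (x₀ the left endpoint) one has ∫u_n²/∫(u_n')² = (L/(nπ))² → 0, so a(u_n,u_n)/||u_n||_{H^1}² → 1. Hence the optimal constant is α = 1.
Therefore α = 1.


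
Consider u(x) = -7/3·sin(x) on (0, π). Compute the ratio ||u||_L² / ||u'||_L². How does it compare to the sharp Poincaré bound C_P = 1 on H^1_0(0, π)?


||u||_L² / ||u'||_L² = 1 = C_P.

u(x) = -7/3·sin(x), so u'(x) = -7*cos(x)/3.
Writing u(x) = A·sin(kπx/L) with A = -7/3 and k = 1, use ∫_0^L sin²(kπx/L) dx = L/2 and ∫_0^L cos²(kπx/L) dx = L/2.
u² = 49/9·sin²(x) and (u')² = 49/9·cos²(x), and each of sin², cos² integrates to L/2 = π/2 over (0, π).
∫_0^π u² dx = 49*π/18, so ||u||_L² = 7*sqrt(2)*sqrt(π)/6.
∫_0^π (u')² dx = 49*π/18, so ||u'||_L² = 7*sqrt(2)*sqrt(π)/6.
Ratio ||u||_L² / ||u'||_L² = 1.
Sharp Poincaré constant on H^1_0(0, π) is C_P = L/π = 1, achieved by sin(x).
This is the k = 1 eigenfunction (up to amplitude), so the ratio equals the sharp Poincaré constant exactly.


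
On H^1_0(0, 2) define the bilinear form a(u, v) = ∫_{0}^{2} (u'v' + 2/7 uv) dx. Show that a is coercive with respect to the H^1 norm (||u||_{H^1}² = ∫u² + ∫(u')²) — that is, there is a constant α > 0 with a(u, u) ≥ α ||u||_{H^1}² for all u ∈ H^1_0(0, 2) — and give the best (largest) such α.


α = (8/7 + π^2)/(4 + π^2)

Coercivity of a(·,·) on H^1_0(0, 2) means a(u, u) ≥ α ||u||_{H^1}² for every u ∈ H^1_0.
The interval has length L = 2, and Poincaré/coercivity depend only on L. Here a(u, u) = ∫(u')² + (2/7)·∫u².
Here 0 < c = 2/7 < 1. The condition a(u,u) ≥ α||u||_{H^1}² reads (1−α)∫(u')² ≥ (α−c)∫u². Any admissible α is ≤ 1 (rapidly oscillating u have ∫u²/∫(u')² → 0), and α = 1 would force 0 ≥ (1−c)∫u², impossible since c < 1; so 1−α > 0. By the sharp Poincaré inequality on H^1_0 of an interval of length L, ∫(u')² ≥ (π/L)²∫u² with equality for the first sine mode sin(π(x−x₀)/L) (x₀ the left endpoint), so the inequality holds for all u iff (1−α)(π/L)² ≥ α − c, i.e. α ≤ ((π/L)² + c)/((π/L)² + 1) = (1 + c(L/π)²)/(1 + (L/π)²). With (π/L)² = π^2/4 and c = 2/7, the largest admissible constant is α = ((π/L)² + c)/((π/L)² + 1).
Simplifying, α = (8/7 + π^2)/(4 + π^2).


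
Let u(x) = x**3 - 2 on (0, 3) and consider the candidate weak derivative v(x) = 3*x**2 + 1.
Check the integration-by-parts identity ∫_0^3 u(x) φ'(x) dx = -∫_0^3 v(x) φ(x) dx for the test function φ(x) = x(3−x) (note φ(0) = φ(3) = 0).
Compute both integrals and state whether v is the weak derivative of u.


LHS = -729/20, RHS = -819/20. No, v is not the weak derivative of u.

u(x) = x**3 - 2, classical derivative u'(x) = 3*x**2.
φ(x) = x(3−x), so φ'(x) = 3 - 2*x.
Note φ(0) = φ(3) = 0, so the boundary term u·φ vanishes.
LHS = ∫_0^3 u(x) φ'(x) dx = ∫_0^3 (-2*x^4 + 3*x^3 + 4*x - 6) dx. Term by term:
  ∫_0^3 -2*x^4 dx = -486/5;  ∫_0^3 3*x^3 dx = 243/4;  ∫_0^3 4*x dx = 18;
  ∫_0^3 -6 dx = -18.
Sum: -486/5 + 243/4 + 18 − 18 = -729/20.
So LHS = -729/20.
∫_0^3 v(x) φ(x) dx = ∫_0^3 (-3*x^4 + 9*x^3 - x^2 + 3*x) dx. Term by term:
  ∫_0^3 -3*x^4 dx = -729/5;  ∫_0^3 9*x^3 dx = 729/4;  ∫_0^3 -x^2 dx = -9;
  ∫_0^3 3*x dx = 27/2.
Sum: -729/5 + 729/4 − 9 + 27/2 = 819/20.
So RHS = -∫_0^3 v(x) φ(x) dx = -819/20.
LHS − RHS = 9/2 ≠ 0, so the identity fails.
(For a valid weak derivative the identity must hold for EVERY test function, in particular this one. The failure shows v is NOT the weak derivative of u.)
Correct weak derivative would be u'(x) = 3*x**2.


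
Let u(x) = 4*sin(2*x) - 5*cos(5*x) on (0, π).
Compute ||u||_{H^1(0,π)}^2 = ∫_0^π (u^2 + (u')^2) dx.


||u||_{H^1(0,π)}^2 = 4160/21 + 365*π

u'(x) = 25*sin(5*x) + 8*cos(2*x).
Expand u² and (u')² and integrate term by term on (0, π), using: for integers n ≥ 1, ∫_0^π sin²(nx) dx = ∫_0^π cos²(nx) dx = π/2; for n ≠ n', ∫_0^π sin(nx)sin(n'x) dx = ∫_0^π cos(nx)cos(n'x) dx = 0; and by product-to-sum, ∫_0^π sin(nx)cos(n'x) dx = ½∫_0^π [sin((n+n')x) + sin((n−n')x)] dx, which is 0 when n+n' is even and 2n/(n²−n'²) when n+n' is odd (it need not vanish on (0, π)).
  u² squared terms: (-5)²·∫cos(5x)² dx = 25·π/2 = 25*π/2;  (4)²·∫sin(2x)² dx = 16·π/2 = 8*π.
  u² cross terms: 2·(-5)·(4)·∫cos(5x)·sin(2x) dx = -40·(-4/21) = 160/21.
  So ∫_0^π u² dx = 25*π/2 + 8*π + 160/21 = 160/21 + 41*π/2.
  (u')² squared terms: (8)²·∫cos(2x)² dx = 64·π/2 = 32*π;  (25)²·∫sin(5x)² dx = 625·π/2 = 625*π/2.
  (u')² cross terms: 2·(8)·(25)·∫cos(2x)·sin(5x) dx = 400·(10/21) = 4000/21.
  So ∫_0^π (u')² dx = 32*π + 625*π/2 + 4000/21 = 4000/21 + 689*π/2.
||u||_{H^1}^2 = (160/21 + 41*π/2) + (4000/21 + 689*π/2) = 4160/21 + 365*π.


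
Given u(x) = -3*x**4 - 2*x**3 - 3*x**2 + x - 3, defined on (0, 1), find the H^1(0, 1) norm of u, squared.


||u||_{H^1}^2 = 12668/105

The H^1 norm (squared) on an interval (0, L) is
  ||u||_{H^1}^2 = ∫_0^L u(x)^2 dx + ∫_0^L u'(x)^2 dx.
Compute u'(x) = -12*x**3 - 6*x**2 - 6*x + 1.
Then u(x)^2 = 9*x**8 + 12*x**7 + 22*x**6 + 6*x**5 + 23*x**4 + 6*x**3 + 19*x**2 - 6*x + 9 and u'(x)^2 = 144*x**6 + 144*x**5 + 180*x**4 + 48*x**3 + 24*x**2 - 12*x + 1.
Integrate each monomial from 0 to 1 using ∫_0^1 c·x^n dx = c·1^(n+1)/(n+1):
  ∫_0^1 u(x)^2 dx = ∫_0^1 (9*x^8 + 12*x^7 + 22*x^6 + 6*x^5 + 23*x^4 + 6*x^3 + 19*x^2 - 6*x + 9) dx. Term by term:
    ∫_0^1 9*x^8 dx = 1;  ∫_0^1 12*x^7 dx = 3/2;  ∫_0^1 22*x^6 dx = 22/7;
    ∫_0^1 6*x^5 dx = 1;  ∫_0^1 23*x^4 dx = 23/5;  ∫_0^1 6*x^3 dx = 3/2;
    ∫_0^1 19*x^2 dx = 19/3;  ∫_0^1 -6*x dx = -3;  ∫_0^1 9 dx = 9.
  Sum: 1 + 3/2 + 22/7 + 1 + 23/5 + 3/2 + 19/3 − 3 + 9 = 2633/105.
  ∫_0^1 u'(x)^2 dx = ∫_0^1 (144*x^6 + 144*x^5 + 180*x^4 + 48*x^3 + 24*x^2 - 12*x + 1) dx. Term by term:
    ∫_0^1 144*x^6 dx = 144/7;  ∫_0^1 144*x^5 dx = 24;  ∫_0^1 180*x^4 dx = 36;
    ∫_0^1 48*x^3 dx = 12;  ∫_0^1 24*x^2 dx = 8;  ∫_0^1 -12*x dx = -6;
    ∫_0^1 1 dx = 1.
  Sum: 144/7 + 24 + 36 + 12 + 8 − 6 + 1 = 669/7.
Adding: ||u||_{H^1}^2 = 2633/105 + 669/7 = 12668/105.


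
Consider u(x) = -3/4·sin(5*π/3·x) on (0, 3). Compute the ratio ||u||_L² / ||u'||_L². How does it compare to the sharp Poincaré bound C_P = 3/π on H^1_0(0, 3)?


||u||_L² / ||u'||_L² = 3/(5*π) < C_P = 3/π.

u(x) = -3/4·sin(5*π/3·x), so u'(x) = -5*π*cos(5*π*x/3)/4.
Writing u(x) = A·sin(kπx/L) with A = -3/4 and k = 5, use ∫_0^L sin²(kπx/L) dx = L/2 and ∫_0^L cos²(kπx/L) dx = L/2.
u² = 9/16·sin²(5*π/3·x) and (u')² = 25*π^2/16·cos²(5*π/3·x), and each of sin², cos² integrates to L/2 = 3/2 over (0, 3).
∫_0^3 u² dx = 27/32, so ||u||_L² = 3*sqrt(6)/8.
∫_0^3 (u')² dx = 75*π^2/32, so ||u'||_L² = 5*sqrt(6)*π/8.
Ratio ||u||_L² / ||u'||_L² = 3/(5*π).
Sharp Poincaré constant on H^1_0(0, 3) is C_P = L/π = 3/π, achieved by sin(π/3·x).
This is the k = 5 harmonic; the ratio L/(kπ) is strictly less than C_P = L/π, consistent with the sharp inequality ||u||_L² ≤ C_P ||u'||_L².


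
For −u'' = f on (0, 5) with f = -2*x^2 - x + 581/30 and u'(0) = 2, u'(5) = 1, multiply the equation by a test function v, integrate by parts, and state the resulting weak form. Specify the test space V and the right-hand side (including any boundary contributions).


V = H^1(0, 5) (v unrestricted at boundary; u is determined up to an additive constant); weak form: ∫_0^5 u'v' dx = ∫_0^5 (-2*x^2 - x + 581/30) v dx + v(5) − 2·v(0) for all v ∈ V.

Multiply both sides by a test function v and integrate from 0 to 5:
  ∫_0^5 −u''(x) v(x) dx = ∫_0^5 f(x) v(x) dx.
Integrate the LHS by parts once:
  ∫_0^5 −u'' v dx = −[u'(x) v(x)]_0^5 + ∫_0^5 u'(x) v'(x) dx.
Thus ∫_0^5 u'(x) v'(x) dx = ∫_0^5 f(x) v(x) dx + [u'(x) v(x)]_0^5.
Choose V so that boundary terms are either known or forced to vanish.
u has inhomogeneous Neumann u'(0) = 2, u'(5) = 1. [u' v]_0^5 = (1)·v(5) − (2)·v(0) = v(5) − 2·v(0). Take V = H^1(0, 5); boundary term becomes part of RHS.
Weak formulation: find u (satisfying any essential BC) such that ∫_0^5 u'(x) v'(x) dx = ∫_0^5 f v dx + v(5) − 2·v(0) for all v ∈ V (Neumann data are natural BCs: they enter the RHS as boundary terms).
Substituting f(x) = -2*x^2 - x + 581/30, the right-hand side is ∫_0^5 (-2*x^2 - x + 581/30) v dx + v(5) − 2·v(0).
Compatibility check (pure Neumann): taking v ≡ 1 ∈ V gives 0 = ∫_0^5 f dx + (1) − (2), i.e. ∫_0^5 f dx must equal u'(0) − u'(5) = 1. Indeed ∫_0^5 (-2*x^2 - x + 581/30) dx = 1, so the data are compatible. The solution is then unique only up to an additive constant (fix it e.g. by requiring ∫_0^5 u dx = 0).


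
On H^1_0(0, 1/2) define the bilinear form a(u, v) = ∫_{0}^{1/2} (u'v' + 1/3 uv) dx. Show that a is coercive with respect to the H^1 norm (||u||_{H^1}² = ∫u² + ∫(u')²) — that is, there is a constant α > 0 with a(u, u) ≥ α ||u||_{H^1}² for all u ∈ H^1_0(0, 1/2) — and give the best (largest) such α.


α = (1 + 12*π^2)/(3*(1 + 4*π^2))

Coercivity of a(·,·) on H^1_0(0, 1/2) means a(u, u) ≥ α ||u||_{H^1}² for every u ∈ H^1_0.
The interval has length L = 1/2, and Poincaré/coercivity depend only on L. Here a(u, u) = ∫(u')² + (1/3)·∫u².
Here 0 < c = 1/3 < 1. The condition a(u,u) ≥ α||u||_{H^1}² reads (1−α)∫(u')² ≥ (α−c)∫u². Any admissible α is ≤ 1 (rapidly oscillating u have ∫u²/∫(u')² → 0), and α = 1 would force 0 ≥ (1−c)∫u², impossible since c < 1; so 1−α > 0. By the sharp Poincaré inequality on H^1_0 of an interval of length L, ∫(u')² ≥ (π/L)²∫u² with equality for the first sine mode sin(π(x−x₀)/L) (x₀ the left endpoint), so the inequality holds for all u iff (1−α)(π/L)² ≥ α − c, i.e. α ≤ ((π/L)² + c)/((π/L)² + 1) = (1 + c(L/π)²)/(1 + (L/π)²). With (π/L)² = 4*π^2 and c = 1/3, the largest admissible constant is α = ((π/L)² + c)/((π/L)² + 1).
Simplifying, α = (1 + 12*π^2)/(3*(1 + 4*π^2)).


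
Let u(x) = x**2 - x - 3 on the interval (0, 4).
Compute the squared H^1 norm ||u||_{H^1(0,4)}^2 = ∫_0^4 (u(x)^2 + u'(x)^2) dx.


||u||_{H^1}^2 = 1672/15

The H^1 norm (squared) on an interval (0, L) is
  ||u||_{H^1}^2 = ∫_0^L u(x)^2 dx + ∫_0^L u'(x)^2 dx.
Compute u'(x) = 2*x - 1.
Then u(x)^2 = x**4 - 2*x**3 - 5*x**2 + 6*x + 9 and u'(x)^2 = 4*x**2 - 4*x + 1.
Integrate each monomial from 0 to 4 using ∫_0^4 c·x^n dx = c·4^(n+1)/(n+1):
  ∫_0^4 u(x)^2 dx = ∫_0^4 (x^4 - 2*x^3 - 5*x^2 + 6*x + 9) dx. Term by term:
    ∫_0^4 x^4 dx = 1024/5;  ∫_0^4 -2*x^3 dx = -128;  ∫_0^4 -5*x^2 dx = -320/3;
    ∫_0^4 6*x dx = 48;  ∫_0^4 9 dx = 36.
  Sum: 1024/5 − 128 − 320/3 + 48 + 36 = 812/15.
  ∫_0^4 u'(x)^2 dx = ∫_0^4 (4*x^2 - 4*x + 1) dx. Term by term:
    ∫_0^4 4*x^2 dx = 256/3;  ∫_0^4 -4*x dx = -32;  ∫_0^4 1 dx = 4.
  Sum: 256/3 − 32 + 4 = 172/3.
Adding: ||u||_{H^1}^2 = 812/15 + 172/3 = 1672/15.


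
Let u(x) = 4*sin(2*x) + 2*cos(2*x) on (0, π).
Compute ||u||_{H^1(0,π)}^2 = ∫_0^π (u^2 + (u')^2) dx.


||u||_{H^1(0,π)}^2 = 50*π

u'(x) = -4*sin(2*x) + 8*cos(2*x).
Expand u² and (u')² and integrate term by term on (0, π), using: for integers n ≥ 1, ∫_0^π sin²(nx) dx = ∫_0^π cos²(nx) dx = π/2; for n ≠ n', ∫_0^π sin(nx)sin(n'x) dx = ∫_0^π cos(nx)cos(n'x) dx = 0; and by product-to-sum, ∫_0^π sin(nx)cos(n'x) dx = ½∫_0^π [sin((n+n')x) + sin((n−n')x)] dx, which is 0 when n+n' is even and 2n/(n²−n'²) when n+n' is odd (it need not vanish on (0, π)).
  u² squared terms: (2)²·∫cos(2x)² dx = 4·π/2 = 2*π;  (4)²·∫sin(2x)² dx = 16·π/2 = 8*π.
  u² cross terms: 2·(2)·(4)·∫cos(2x)·sin(2x) dx = 16·(0) = 0.
  So ∫_0^π u² dx = 2*π + 8*π + 0 = 10*π.
  (u')² squared terms: (-4)²·∫sin(2x)² dx = 16·π/2 = 8*π;  (8)²·∫cos(2x)² dx = 64·π/2 = 32*π.
  (u')² cross terms: 2·(-4)·(8)·∫sin(2x)·cos(2x) dx = -64·(0) = 0.
  So ∫_0^π (u')² dx = 8*π + 32*π + 0 = 40*π.
||u||_{H^1}^2 = (10*π) + (40*π) = 50*π.


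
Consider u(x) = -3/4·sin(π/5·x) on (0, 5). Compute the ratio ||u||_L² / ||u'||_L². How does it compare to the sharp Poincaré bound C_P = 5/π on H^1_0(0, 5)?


||u||_L² / ||u'||_L² = 5/π = C_P.

u(x) = -3/4·sin(π/5·x), so u'(x) = -3*π*cos(π*x/5)/20.
Writing u(x) = A·sin(kπx/L) with A = -3/4 and k = 1, use ∫_0^L sin²(kπx/L) dx = L/2 and ∫_0^L cos²(kπx/L) dx = L/2.
u² = 9/16·sin²(π/5·x) and (u')² = 9*π^2/400·cos²(π/5·x), and each of sin², cos² integrates to L/2 = 5/2 over (0, 5).
∫_0^5 u² dx = 45/32, so ||u||_L² = 3*sqrt(10)/8.
∫_0^5 (u')² dx = 9*π^2/160, so ||u'||_L² = 3*sqrt(10)*π/40.
Ratio ||u||_L² / ||u'||_L² = 5/π.
Sharp Poincaré constant on H^1_0(0, 5) is C_P = L/π = 5/π, achieved by sin(π/5·x).
This is the k = 1 eigenfunction (up to amplitude), so the ratio equals the sharp Poincaré constant exactly.


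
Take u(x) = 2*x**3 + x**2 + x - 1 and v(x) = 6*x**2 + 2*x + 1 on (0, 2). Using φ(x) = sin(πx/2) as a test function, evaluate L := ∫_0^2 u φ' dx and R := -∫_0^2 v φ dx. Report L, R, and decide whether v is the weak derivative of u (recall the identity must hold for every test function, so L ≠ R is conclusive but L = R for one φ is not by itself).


LHS = -60/π + 192/π^3, RHS = -60/π + 192/π^3. Yes, v = u' weakly.

u(x) = 2*x**3 + x**2 + x - 1, classical derivative u'(x) = 6*x**2 + 2*x + 1.
φ(x) = sin(πx/2), so φ'(x) = π*cos(π*x/2)/2.
Note φ(0) = φ(2) = 0, so the boundary term u·φ vanishes.
LHS = ∫_0^2 u(x) φ'(x) dx = ∫_0^2 (π*x^3*cos(π*x/2) + π*x^2*cos(π*x/2)/2 + π*x*cos(π*x/2)/2 - π*cos(π*x/2)/2) dx. Term by term:
  ∫_0^2 -π*cos(π*x/2)/2 dx = 0;  ∫_0^2 π*x^3*cos(π*x/2) dx = -48/π + 192/π^3;  ∫_0^2 π*x*cos(π*x/2)/2 dx = -4/π;
  ∫_0^2 π*x^2*cos(π*x/2)/2 dx = -8/π.
Sum: 0 + -48/π + 192/π^3 − 4/π − 8/π = -60/π + 192/π^3.
So LHS = -60/π + 192/π^3.
∫_0^2 v(x) φ(x) dx = ∫_0^2 (6*x^2*sin(π*x/2) + 2*x*sin(π*x/2) + sin(π*x/2)) dx. Term by term:
  ∫_0^2 2*x*sin(π*x/2) dx = 8/π;  ∫_0^2 6*x^2*sin(π*x/2) dx = -192/π^3 + 48/π;  ∫_0^2 sin(π*x/2) dx = 4/π.
Sum: 8/π + -192/π^3 + 48/π + 4/π = -192/π^3 + 60/π.
So RHS = -∫_0^2 v(x) φ(x) dx = -60/π + 192/π^3.
LHS = RHS, so the identity holds for this test φ.
Moreover u is smooth here and v(x) = u'(x) = 6*x**2 + 2*x + 1 pointwise, so the identity holds for every test function. Hence v is the weak derivative of u.


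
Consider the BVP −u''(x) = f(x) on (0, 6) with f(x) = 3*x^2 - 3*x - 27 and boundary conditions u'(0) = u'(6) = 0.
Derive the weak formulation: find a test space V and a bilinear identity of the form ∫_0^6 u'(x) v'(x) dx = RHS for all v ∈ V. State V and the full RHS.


V = H^1(0, 6) (no boundary constraint on v; u is determined up to an additive constant); weak form: ∫_0^6 u'v' dx = ∫_0^6 (3*x^2 - 3*x - 27) v dx for all v ∈ V.

Multiply both sides by a test function v and integrate from 0 to 6:
  ∫_0^6 −u''(x) v(x) dx = ∫_0^6 f(x) v(x) dx.
Integrate the LHS by parts once:
  ∫_0^6 −u'' v dx = −[u'(x) v(x)]_0^6 + ∫_0^6 u'(x) v'(x) dx.
Thus ∫_0^6 u'(x) v'(x) dx = ∫_0^6 f(x) v(x) dx + [u'(x) v(x)]_0^6.
Choose V so that boundary terms are either known or forced to vanish.
u has homogeneous Neumann: u'(0) = u'(6) = 0. So [u' v]_0^6 = 0·v(6) − 0·v(0) = 0 for any v; take V = H^1(0, 6).
Weak formulation: find u (satisfying any essential BC) such that ∫_0^6 u'(x) v'(x) dx = ∫_0^6 f v dx for all v ∈ V (homogeneous Neumann, so boundary terms vanish).
Substituting f(x) = 3*x^2 - 3*x - 27, the right-hand side is ∫_0^6 (3*x^2 - 3*x - 27) v dx.
Compatibility check (pure Neumann): taking v ≡ 1 ∈ V gives 0 = ∫_0^6 f dx + (0) − (0), i.e. ∫_0^6 f dx must equal u'(0) − u'(6) = 0. Indeed ∫_0^6 (3*x^2 - 3*x - 27) dx = 0, so the data are compatible. The solution is then unique only up to an additive constant (fix it e.g. by requiring ∫_0^6 u dx = 0).


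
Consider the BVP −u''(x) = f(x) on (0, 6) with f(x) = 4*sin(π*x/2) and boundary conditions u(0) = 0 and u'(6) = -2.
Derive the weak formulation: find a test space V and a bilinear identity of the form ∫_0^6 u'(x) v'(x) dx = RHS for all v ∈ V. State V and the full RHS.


V = {v ∈ H^1(0, 6) : v(0) = 0} (test functions vanish at x = 0 where u is specified); weak form: ∫_0^6 u'v' dx = ∫_0^6 (4*sin(π*x/2)) v dx − 2·v(6) for all v ∈ V.

Multiply both sides by a test function v and integrate from 0 to 6:
  ∫_0^6 −u''(x) v(x) dx = ∫_0^6 f(x) v(x) dx.
Integrate the LHS by parts once:
  ∫_0^6 −u'' v dx = −[u'(x) v(x)]_0^6 + ∫_0^6 u'(x) v'(x) dx.
Thus ∫_0^6 u'(x) v'(x) dx = ∫_0^6 f(x) v(x) dx + [u'(x) v(x)]_0^6.
Choose V so that boundary terms are either known or forced to vanish.
Mixed BC: u(0) = 0 (Dirichlet) and u'(6) = -2 (Neumann). Define V = {v ∈ H^1(0, 6) : v(0) = 0}. Then [u' v]_0^6 = u'(6)·v(6) − u'(0)·0 = − 2·v(6).
Weak formulation: find u (satisfying any essential BC) such that ∫_0^6 u'(x) v'(x) dx = ∫_0^6 f v dx − 2·v(6) for all v ∈ V (Dirichlet at 0 absorbed into V; Neumann datum at x = 6 contributes the boundary term).
Substituting f(x) = 4*sin(π*x/2), the right-hand side is ∫_0^6 (4*sin(π*x/2)) v dx − 2·v(6).


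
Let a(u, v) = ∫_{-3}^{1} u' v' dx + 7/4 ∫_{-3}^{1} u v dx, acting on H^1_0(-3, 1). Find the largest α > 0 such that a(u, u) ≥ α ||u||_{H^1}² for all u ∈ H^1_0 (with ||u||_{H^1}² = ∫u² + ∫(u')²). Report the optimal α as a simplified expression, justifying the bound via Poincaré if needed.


α = 1

Coercivity of a(·,·) on H^1_0(-3, 1) means a(u, u) ≥ α ||u||_{H^1}² for every u ∈ H^1_0.
The interval has length L = 4, and Poincaré/coercivity depend only on L. Here a(u, u) = ∫(u')² + (7/4)·∫u².
Here c = 7/4 ≥ 1, so a(u,u) = ∫(u')² + c∫u² ≥ ∫(u')² + ∫u² = ||u||_{H^1}², i.e. α = 1 works. No larger α is possible: a(u,u) ≥ α||u||_{H^1}² means (1−α)∫(u')² ≥ (α−c)∫u², and for the modes u_n = sin(nπ(x−x₀)/L) (x₀ the left endpoint) one has ∫u_n²/∫(u_n')² = (L/(nπ))² → 0, so a(u_n,u_n)/||u_n||_{H^1}² → 1. Hence the optimal constant is α = 1.
Therefore α = 1.


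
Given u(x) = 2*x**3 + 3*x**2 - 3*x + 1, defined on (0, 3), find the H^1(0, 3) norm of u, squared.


||u||_{H^1}^2 = 382341/70

The H^1 norm (squared) on an interval (0, L) is
  ||u||_{H^1}^2 = ∫_0^L u(x)^2 dx + ∫_0^L u'(x)^2 dx.
Compute u'(x) = 6*x**2 + 6*x - 3.
Then u(x)^2 = 4*x**6 + 12*x**5 - 3*x**4 - 14*x**3 + 15*x**2 - 6*x + 1 and u'(x)^2 = 36*x**4 + 72*x**3 - 36*x + 9.
Integrate each monomial from 0 to 3 using ∫_0^3 c·x^n dx = c·3^(n+1)/(n+1):
  ∫_0^3 u(x)^2 dx = ∫_0^3 (4*x^6 + 12*x^5 - 3*x^4 - 14*x^3 + 15*x^2 - 6*x + 1) dx. Term by term:
    ∫_0^3 4*x^6 dx = 8748/7;  ∫_0^3 12*x^5 dx = 1458;  ∫_0^3 -3*x^4 dx = -729/5;
    ∫_0^3 -14*x^3 dx = -567/2;  ∫_0^3 15*x^2 dx = 135;  ∫_0^3 -6*x dx = -27;
    ∫_0^3 1 dx = 3.
  Sum: 8748/7 + 1458 − 729/5 − 567/2 + 135 − 27 + 3 = 167259/70.
  ∫_0^3 u'(x)^2 dx = ∫_0^3 (36*x^4 + 72*x^3 - 36*x + 9) dx. Term by term:
    ∫_0^3 36*x^4 dx = 8748/5;  ∫_0^3 72*x^3 dx = 1458;  ∫_0^3 -36*x dx = -162;
    ∫_0^3 9 dx = 27.
  Sum: 8748/5 + 1458 − 162 + 27 = 15363/5.
Adding: ||u||_{H^1}^2 = 167259/70 + 15363/5 = 382341/70.


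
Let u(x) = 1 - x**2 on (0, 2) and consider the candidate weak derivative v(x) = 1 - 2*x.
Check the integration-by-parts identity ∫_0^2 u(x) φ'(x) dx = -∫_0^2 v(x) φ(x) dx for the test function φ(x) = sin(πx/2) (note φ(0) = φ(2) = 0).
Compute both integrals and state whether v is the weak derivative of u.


LHS = 8/π, RHS = 4/π. No, v is not the weak derivative of u.

u(x) = 1 - x**2, classical derivative u'(x) = -2*x.
φ(x) = sin(πx/2), so φ'(x) = π*cos(π*x/2)/2.
Note φ(0) = φ(2) = 0, so the boundary term u·φ vanishes.
LHS = ∫_0^2 u(x) φ'(x) dx = ∫_0^2 (-π*x^2*cos(π*x/2)/2 + π*cos(π*x/2)/2) dx. Term by term:
  ∫_0^2 π*cos(π*x/2)/2 dx = 0;  ∫_0^2 -π*x^2*cos(π*x/2)/2 dx = 8/π.
Sum: 0 + 8/π = 8/π.
So LHS = 8/π.
∫_0^2 v(x) φ(x) dx = ∫_0^2 (-2*x*sin(π*x/2) + sin(π*x/2)) dx. Term by term:
  ∫_0^2 -2*x*sin(π*x/2) dx = -8/π;  ∫_0^2 sin(π*x/2) dx = 4/π.
Sum: -8/π + 4/π = -4/π.
So RHS = -∫_0^2 v(x) φ(x) dx = 4/π.
LHS − RHS = 4/π ≠ 0, so the identity fails.
(For a valid weak derivative the identity must hold for EVERY test function, in particular this one. The failure shows v is NOT the weak derivative of u.)
Correct weak derivative would be u'(x) = -2*x.
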